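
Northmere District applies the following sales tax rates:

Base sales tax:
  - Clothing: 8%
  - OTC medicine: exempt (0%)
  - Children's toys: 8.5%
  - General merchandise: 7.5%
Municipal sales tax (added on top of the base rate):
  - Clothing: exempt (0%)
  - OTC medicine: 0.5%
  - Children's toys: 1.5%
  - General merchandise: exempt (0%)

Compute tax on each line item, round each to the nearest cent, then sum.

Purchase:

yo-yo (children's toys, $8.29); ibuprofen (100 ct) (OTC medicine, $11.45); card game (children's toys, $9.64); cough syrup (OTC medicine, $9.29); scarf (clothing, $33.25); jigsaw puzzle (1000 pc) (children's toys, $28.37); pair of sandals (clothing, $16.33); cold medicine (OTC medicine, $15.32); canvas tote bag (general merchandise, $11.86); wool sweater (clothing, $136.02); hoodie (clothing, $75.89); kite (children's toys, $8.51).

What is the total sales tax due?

$27.48

Yo-yo $8.29: children's toys → 8.5% + 1.5% municipal = 10% → $0.83
Ibuprofen (100 ct) $11.45: OTC medicine → 0% + 0.5% municipal = 0.5% → $0.06
Card game $9.64: children's toys → 8.5% + 1.5% municipal = 10% → $0.96
Cough syrup $9.29: OTC medicine → 0% + 0.5% municipal = 0.5% → $0.05
Scarf $33.25: clothing → 8% + 0% municipal = 8% → $2.66
Jigsaw puzzle (1000 pc) $28.37: children's toys → 8.5% + 1.5% municipal = 10% → $2.84
Pair of sandals $16.33: clothing → 8% + 0% municipal = 8% → $1.31
Cold medicine $15.32: OTC medicine → 0% + 0.5% municipal = 0.5% → $0.08
Canvas tote bag $11.86: general merchandise → 7.5% + 0% municipal = 7.5% → $0.89
Wool sweater $136.02: clothing → 8% + 0% municipal = 8% → $10.88
Hoodie $75.89: clothing → 8% + 0% municipal = 8% → $6.07
Kite $8.51: children's toys → 8.5% + 1.5% municipal = 10% → $0.85
Total tax = $0.83 + $0.06 + $0.96 + $0.05 + $2.66 + $2.84 + $1.31 + $0.08 + $0.89 + $10.88 + $6.07 + $0.85 = $27.48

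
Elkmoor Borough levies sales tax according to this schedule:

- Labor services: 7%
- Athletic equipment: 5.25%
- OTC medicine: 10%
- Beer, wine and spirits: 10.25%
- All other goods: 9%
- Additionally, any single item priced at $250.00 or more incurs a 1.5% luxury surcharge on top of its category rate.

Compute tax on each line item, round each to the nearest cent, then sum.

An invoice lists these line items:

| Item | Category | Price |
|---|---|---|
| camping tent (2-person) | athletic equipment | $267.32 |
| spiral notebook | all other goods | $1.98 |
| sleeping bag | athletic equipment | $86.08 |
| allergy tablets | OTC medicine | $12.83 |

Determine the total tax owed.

Camping tent (2-person) $267.32: athletic equipment → 5.25% + 1.5% surcharge = 6.75% → $18.04
Spiral notebook $1.98: all other goods → 9% → $0.18
Sleeping bag $86.08: athletic equipment → 5.25% → $4.52
Allergy tablets $12.83: OTC medicine → 10% → $1.28
Total tax = $18.04 + $0.18 + $4.52 + $1.28 = $24.02

$24.02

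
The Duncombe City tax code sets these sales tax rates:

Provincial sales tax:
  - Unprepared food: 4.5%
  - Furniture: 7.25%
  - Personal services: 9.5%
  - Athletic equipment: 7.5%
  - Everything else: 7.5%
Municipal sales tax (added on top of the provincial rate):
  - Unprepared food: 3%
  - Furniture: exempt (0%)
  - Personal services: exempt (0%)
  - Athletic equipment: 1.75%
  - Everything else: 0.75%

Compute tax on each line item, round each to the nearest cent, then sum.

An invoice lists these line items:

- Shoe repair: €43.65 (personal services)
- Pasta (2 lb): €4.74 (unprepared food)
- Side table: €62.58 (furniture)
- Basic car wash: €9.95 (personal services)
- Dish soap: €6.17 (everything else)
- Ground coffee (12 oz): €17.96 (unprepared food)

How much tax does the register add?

€11.86

Shoe repair €43.65: personal services → 9.5% + 0% municipal = 9.5% → €4.15
Pasta (2 lb) €4.74: unprepared food → 4.5% + 3% municipal = 7.5% → €0.36
Side table €62.58: furniture → 7.25% + 0% municipal = 7.25% → €4.54
Basic car wash €9.95: personal services → 9.5% + 0% municipal = 9.5% → €0.95
Dish soap €6.17: everything else → 7.5% + 0.75% municipal = 8.25% → €0.51
Ground coffee (12 oz) €17.96: unprepared food → 4.5% + 3% municipal = 7.5% → €1.35
Total tax = €4.15 + €0.36 + €4.54 + €0.95 + €0.51 + €1.35 = €11.86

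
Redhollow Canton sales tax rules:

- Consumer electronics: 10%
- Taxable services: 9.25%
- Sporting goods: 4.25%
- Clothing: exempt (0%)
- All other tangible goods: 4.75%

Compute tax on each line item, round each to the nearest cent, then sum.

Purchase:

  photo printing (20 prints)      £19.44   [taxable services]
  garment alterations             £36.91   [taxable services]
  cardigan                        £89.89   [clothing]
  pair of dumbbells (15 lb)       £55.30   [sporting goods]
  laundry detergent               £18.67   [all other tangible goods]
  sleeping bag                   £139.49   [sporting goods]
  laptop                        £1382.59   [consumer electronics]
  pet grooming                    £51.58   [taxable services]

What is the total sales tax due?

£157.41

Photo printing (20 prints) £19.44: taxable services → 9.25% → £1.80
Garment alterations £36.91: taxable services → 9.25% → £3.41
Cardigan £89.89: clothing → 0% → £0.00
Pair of dumbbells (15 lb) £55.30: sporting goods → 4.25% → £2.35
Laundry detergent £18.67: all other tangible goods → 4.75% → £0.89
Sleeping bag £139.49: sporting goods → 4.25% → £5.93
Laptop £1382.59: consumer electronics → 10% → £138.26
Pet grooming £51.58: taxable services → 9.25% → £4.77
Total tax = £1.80 + £3.41 + £2.35 + £0.89 + £5.93 + £138.26 + £4.77 = £157.41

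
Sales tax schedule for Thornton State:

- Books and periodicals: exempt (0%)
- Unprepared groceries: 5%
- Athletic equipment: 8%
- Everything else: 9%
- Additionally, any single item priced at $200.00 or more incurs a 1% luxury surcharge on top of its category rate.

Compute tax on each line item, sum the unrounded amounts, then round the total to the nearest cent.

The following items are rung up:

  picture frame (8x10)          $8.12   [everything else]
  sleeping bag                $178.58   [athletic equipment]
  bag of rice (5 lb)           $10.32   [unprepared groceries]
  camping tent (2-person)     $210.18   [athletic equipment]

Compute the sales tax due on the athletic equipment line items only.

$33.20

Sleeping bag $178.58: athletic equipment → 8% → $14.2864
Camping tent (2-person) $210.18: athletic equipment → 8% + 1% surcharge = 9% → $18.9162
Tax on athletic equipment: unrounded sum = $33.2026 → $33.20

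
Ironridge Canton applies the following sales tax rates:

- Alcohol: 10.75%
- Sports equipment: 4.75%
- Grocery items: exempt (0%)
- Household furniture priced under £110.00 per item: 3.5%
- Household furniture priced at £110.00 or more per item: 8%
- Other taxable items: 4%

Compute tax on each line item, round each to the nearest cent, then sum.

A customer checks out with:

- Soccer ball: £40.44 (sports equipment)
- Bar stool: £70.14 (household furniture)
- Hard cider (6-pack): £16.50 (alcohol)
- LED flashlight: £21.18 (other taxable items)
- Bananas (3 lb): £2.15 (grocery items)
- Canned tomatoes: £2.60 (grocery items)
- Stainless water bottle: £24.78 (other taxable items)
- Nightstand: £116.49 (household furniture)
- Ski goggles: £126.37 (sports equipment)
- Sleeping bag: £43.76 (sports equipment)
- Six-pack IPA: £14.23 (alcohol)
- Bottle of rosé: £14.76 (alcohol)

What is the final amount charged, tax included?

Soccer ball £40.44: sports equipment → 4.75% → £1.92
Bar stool £70.14: household furniture, under £110.00 → 3.5% → £2.45
Hard cider (6-pack) £16.50: alcohol → 10.75% → £1.77
LED flashlight £21.18: other taxable items → 4% → £0.85
Bananas (3 lb) £2.15: grocery items → 0% → £0.00
Canned tomatoes £2.60: grocery items → 0% → £0.00
Stainless water bottle £24.78: other taxable items → 4% → £0.99
Nightstand £116.49: household furniture, £110.00 or more → 8% → £9.32
Ski goggles £126.37: sports equipment → 4.75% → £6.00
Sleeping bag £43.76: sports equipment → 4.75% → £2.08
Six-pack IPA £14.23: alcohol → 10.75% → £1.53
Bottle of rosé £14.76: alcohol → 10.75% → £1.59
Subtotal = £493.40; tax = £28.50; total due = £521.90

£521.90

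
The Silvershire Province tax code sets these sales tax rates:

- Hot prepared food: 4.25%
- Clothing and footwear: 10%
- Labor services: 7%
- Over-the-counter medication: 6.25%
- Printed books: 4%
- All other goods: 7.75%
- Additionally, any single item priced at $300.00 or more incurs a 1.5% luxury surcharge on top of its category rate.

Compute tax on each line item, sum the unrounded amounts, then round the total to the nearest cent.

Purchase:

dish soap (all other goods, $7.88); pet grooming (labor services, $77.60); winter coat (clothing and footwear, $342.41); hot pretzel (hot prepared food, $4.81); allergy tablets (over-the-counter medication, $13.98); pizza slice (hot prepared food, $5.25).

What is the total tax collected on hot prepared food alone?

$0.43

Hot pretzel $4.81: hot prepared food → 4.25% → $0.204425
Pizza slice $5.25: hot prepared food → 4.25% → $0.223125
Tax on hot prepared food: unrounded sum = $0.42755 → $0.43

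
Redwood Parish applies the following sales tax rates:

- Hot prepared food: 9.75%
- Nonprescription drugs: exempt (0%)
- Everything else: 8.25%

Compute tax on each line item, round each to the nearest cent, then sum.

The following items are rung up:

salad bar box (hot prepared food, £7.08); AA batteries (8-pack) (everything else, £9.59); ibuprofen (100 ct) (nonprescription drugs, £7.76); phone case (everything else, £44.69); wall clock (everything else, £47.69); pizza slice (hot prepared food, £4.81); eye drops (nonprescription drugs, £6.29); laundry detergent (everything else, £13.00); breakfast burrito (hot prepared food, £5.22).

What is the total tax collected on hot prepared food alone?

Salad bar box £7.08: hot prepared food → 9.75% → £0.69
Pizza slice £4.81: hot prepared food → 9.75% → £0.47
Breakfast burrito £5.22: hot prepared food → 9.75% → £0.51
Tax on hot prepared food = £0.69 + £0.47 + £0.51 = £1.67

£1.67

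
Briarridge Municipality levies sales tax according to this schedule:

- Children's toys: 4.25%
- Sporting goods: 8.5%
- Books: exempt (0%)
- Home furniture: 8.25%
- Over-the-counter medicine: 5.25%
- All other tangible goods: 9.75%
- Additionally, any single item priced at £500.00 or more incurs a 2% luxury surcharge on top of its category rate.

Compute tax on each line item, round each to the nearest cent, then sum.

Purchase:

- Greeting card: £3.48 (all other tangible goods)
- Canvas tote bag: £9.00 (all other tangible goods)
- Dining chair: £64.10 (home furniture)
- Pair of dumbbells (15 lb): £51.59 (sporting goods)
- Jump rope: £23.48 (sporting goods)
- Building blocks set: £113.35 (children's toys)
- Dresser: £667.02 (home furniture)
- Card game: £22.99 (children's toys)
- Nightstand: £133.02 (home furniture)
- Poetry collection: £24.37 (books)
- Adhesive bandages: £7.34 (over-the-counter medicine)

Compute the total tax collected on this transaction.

Greeting card £3.48: all other tangible goods → 9.75% → £0.34
Canvas tote bag £9.00: all other tangible goods → 9.75% → £0.88
Dining chair £64.10: home furniture → 8.25% → £5.29
Pair of dumbbells (15 lb) £51.59: sporting goods → 8.5% → £4.39
Jump rope £23.48: sporting goods → 8.5% → £2.00
Building blocks set £113.35: children's toys → 4.25% → £4.82
Dresser £667.02: home furniture → 8.25% + 2% surcharge = 10.25% → £68.37
Card game £22.99: children's toys → 4.25% → £0.98
Nightstand £133.02: home furniture → 8.25% → £10.97
Poetry collection £24.37: books → 0% → £0.00
Adhesive bandages £7.34: over-the-counter medicine → 5.25% → £0.39
Total tax = £0.34 + £0.88 + £5.29 + £4.39 + £2.00 + £4.82 + £68.37 + £0.98 + £10.97 + £0.39 = £98.43

£98.43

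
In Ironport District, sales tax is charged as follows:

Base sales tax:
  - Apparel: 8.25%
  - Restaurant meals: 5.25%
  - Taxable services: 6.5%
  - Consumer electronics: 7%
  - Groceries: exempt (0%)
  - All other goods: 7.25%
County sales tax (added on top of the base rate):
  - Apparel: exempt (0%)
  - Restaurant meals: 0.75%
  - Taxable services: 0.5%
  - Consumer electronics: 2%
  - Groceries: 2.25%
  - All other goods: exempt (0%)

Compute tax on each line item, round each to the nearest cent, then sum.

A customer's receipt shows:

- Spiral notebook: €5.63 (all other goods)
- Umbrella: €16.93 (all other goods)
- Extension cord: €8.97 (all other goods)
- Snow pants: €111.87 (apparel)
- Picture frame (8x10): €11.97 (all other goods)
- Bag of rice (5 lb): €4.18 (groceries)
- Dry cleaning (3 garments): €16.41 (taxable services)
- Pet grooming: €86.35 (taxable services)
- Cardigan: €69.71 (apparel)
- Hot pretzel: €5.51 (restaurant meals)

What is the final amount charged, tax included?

€363.28

Spiral notebook €5.63: all other goods → 7.25% + 0% county = 7.25% → €0.41
Umbrella €16.93: all other goods → 7.25% + 0% county = 7.25% → €1.23
Extension cord €8.97: all other goods → 7.25% + 0% county = 7.25% → €0.65
Snow pants €111.87: apparel → 8.25% + 0% county = 8.25% → €9.23
Picture frame (8x10) €11.97: all other goods → 7.25% + 0% county = 7.25% → €0.87
Bag of rice (5 lb) €4.18: groceries → 0% + 2.25% county = 2.25% → €0.09
Dry cleaning (3 garments) €16.41: taxable services → 6.5% + 0.5% county = 7% → €1.15
Pet grooming €86.35: taxable services → 6.5% + 0.5% county = 7% → €6.04
Cardigan €69.71: apparel → 8.25% + 0% county = 8.25% → €5.75
Hot pretzel €5.51: restaurant meals → 5.25% + 0.75% county = 6% → €0.33
Subtotal = €337.53; tax = €25.75; total due = €363.28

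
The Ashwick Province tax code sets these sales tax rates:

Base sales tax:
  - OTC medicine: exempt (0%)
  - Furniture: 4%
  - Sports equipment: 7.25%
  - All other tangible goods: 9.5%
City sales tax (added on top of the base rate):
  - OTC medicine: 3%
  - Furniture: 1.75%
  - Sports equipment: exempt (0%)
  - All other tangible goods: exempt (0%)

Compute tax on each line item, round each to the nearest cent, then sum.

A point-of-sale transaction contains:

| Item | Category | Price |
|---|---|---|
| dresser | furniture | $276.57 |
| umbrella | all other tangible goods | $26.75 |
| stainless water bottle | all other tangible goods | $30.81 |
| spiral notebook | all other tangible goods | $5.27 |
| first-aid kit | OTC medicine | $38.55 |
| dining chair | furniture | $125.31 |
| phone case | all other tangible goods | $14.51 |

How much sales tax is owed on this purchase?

Dresser $276.57: furniture → 4% + 1.75% city = 5.75% → $15.90
Umbrella $26.75: all other tangible goods → 9.5% + 0% city = 9.5% → $2.54
Stainless water bottle $30.81: all other tangible goods → 9.5% + 0% city = 9.5% → $2.93
Spiral notebook $5.27: all other tangible goods → 9.5% + 0% city = 9.5% → $0.50
First-aid kit $38.55: OTC medicine → 0% + 3% city = 3% → $1.16
Dining chair $125.31: furniture → 4% + 1.75% city = 5.75% → $7.21
Phone case $14.51: all other tangible goods → 9.5% + 0% city = 9.5% → $1.38
Total tax = $15.90 + $2.54 + $2.93 + $0.50 + $1.16 + $7.21 + $1.38 = $31.62

$31.62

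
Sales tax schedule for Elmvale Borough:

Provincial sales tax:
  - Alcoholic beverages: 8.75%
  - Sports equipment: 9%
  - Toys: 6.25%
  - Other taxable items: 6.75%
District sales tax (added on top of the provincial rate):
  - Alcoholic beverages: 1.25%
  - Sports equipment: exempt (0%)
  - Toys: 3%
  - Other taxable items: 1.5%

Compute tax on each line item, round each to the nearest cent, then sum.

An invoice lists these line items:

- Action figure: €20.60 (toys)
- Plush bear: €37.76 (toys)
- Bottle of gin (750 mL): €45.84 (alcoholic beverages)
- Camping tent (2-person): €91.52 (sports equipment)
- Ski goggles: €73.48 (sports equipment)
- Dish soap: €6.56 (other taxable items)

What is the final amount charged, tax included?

Action figure €20.60: toys → 6.25% + 3% district = 9.25% → €1.91
Plush bear €37.76: toys → 6.25% + 3% district = 9.25% → €3.49
Bottle of gin (750 mL) €45.84: alcoholic beverages → 8.75% + 1.25% district = 10% → €4.58
Camping tent (2-person) €91.52: sports equipment → 9% + 0% district = 9% → €8.24
Ski goggles €73.48: sports equipment → 9% + 0% district = 9% → €6.61
Dish soap €6.56: other taxable items → 6.75% + 1.5% district = 8.25% → €0.54
Subtotal = €275.76; tax = €25.37; total due = €301.13

€301.13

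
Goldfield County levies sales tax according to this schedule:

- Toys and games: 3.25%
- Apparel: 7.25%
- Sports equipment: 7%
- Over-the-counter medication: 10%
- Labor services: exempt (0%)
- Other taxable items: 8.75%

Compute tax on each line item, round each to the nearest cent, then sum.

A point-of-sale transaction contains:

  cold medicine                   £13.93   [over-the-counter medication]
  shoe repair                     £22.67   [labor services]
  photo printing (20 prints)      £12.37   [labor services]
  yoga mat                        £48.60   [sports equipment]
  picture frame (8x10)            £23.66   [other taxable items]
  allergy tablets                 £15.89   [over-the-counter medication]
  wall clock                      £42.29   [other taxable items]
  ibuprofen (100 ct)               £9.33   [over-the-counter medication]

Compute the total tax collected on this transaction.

£13.08

Cold medicine £13.93: over-the-counter medication → 10% → £1.39
Shoe repair £22.67: labor services → 0% → £0.00
Photo printing (20 prints) £12.37: labor services → 0% → £0.00
Yoga mat £48.60: sports equipment → 7% → £3.40
Picture frame (8x10) £23.66: other taxable items → 8.75% → £2.07
Allergy tablets £15.89: over-the-counter medication → 10% → £1.59
Wall clock £42.29: other taxable items → 8.75% → £3.70
Ibuprofen (100 ct) £9.33: over-the-counter medication → 10% → £0.93
Total tax = £1.39 + £3.40 + £2.07 + £1.59 + £3.70 + £0.93 = £13.08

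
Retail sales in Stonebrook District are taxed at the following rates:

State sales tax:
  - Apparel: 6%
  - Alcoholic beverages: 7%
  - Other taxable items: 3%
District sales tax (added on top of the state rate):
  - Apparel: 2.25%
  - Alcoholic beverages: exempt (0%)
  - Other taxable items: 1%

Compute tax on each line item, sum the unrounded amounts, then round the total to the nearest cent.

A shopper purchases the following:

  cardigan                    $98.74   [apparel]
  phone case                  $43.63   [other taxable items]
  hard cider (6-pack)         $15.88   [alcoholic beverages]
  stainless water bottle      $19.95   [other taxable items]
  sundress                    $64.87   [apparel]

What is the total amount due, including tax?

Cardigan $98.74: apparel → 6% + 2.25% district = 8.25% → $8.14605
Phone case $43.63: other taxable items → 3% + 1% district = 4% → $1.7452
Hard cider (6-pack) $15.88: alcoholic beverages → 7% + 0% district = 7% → $1.1116
Stainless water bottle $19.95: other taxable items → 3% + 1% district = 4% → $0.798
Sundress $64.87: apparel → 6% + 2.25% district = 8.25% → $5.351775
Subtotal = $243.07; unrounded tax = $17.152625 → $17.15; total due = $260.22

$260.22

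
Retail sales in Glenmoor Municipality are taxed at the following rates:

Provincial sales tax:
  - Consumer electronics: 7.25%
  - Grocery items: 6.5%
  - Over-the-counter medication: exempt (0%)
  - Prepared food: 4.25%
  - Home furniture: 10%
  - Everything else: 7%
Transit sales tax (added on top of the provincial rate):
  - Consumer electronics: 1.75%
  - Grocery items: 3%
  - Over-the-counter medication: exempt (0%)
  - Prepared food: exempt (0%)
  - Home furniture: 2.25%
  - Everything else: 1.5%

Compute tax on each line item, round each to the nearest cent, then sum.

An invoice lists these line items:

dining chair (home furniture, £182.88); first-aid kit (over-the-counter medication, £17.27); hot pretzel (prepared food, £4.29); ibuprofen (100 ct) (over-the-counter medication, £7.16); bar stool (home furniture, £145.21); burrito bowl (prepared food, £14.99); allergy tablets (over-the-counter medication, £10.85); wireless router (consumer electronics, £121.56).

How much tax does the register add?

£51.95

Dining chair £182.88: home furniture → 10% + 2.25% transit = 12.25% → £22.40
First-aid kit £17.27: over-the-counter medication → 0% + 0% transit = 0% → £0.00
Hot pretzel £4.29: prepared food → 4.25% + 0% transit = 4.25% → £0.18
Ibuprofen (100 ct) £7.16: over-the-counter medication → 0% + 0% transit = 0% → £0.00
Bar stool £145.21: home furniture → 10% + 2.25% transit = 12.25% → £17.79
Burrito bowl £14.99: prepared food → 4.25% + 0% transit = 4.25% → £0.64
Allergy tablets £10.85: over-the-counter medication → 0% + 0% transit = 0% → £0.00
Wireless router £121.56: consumer electronics → 7.25% + 1.75% transit = 9% → £10.94
Total tax = £22.40 + £0.18 + £17.79 + £0.64 + £10.94 = £51.95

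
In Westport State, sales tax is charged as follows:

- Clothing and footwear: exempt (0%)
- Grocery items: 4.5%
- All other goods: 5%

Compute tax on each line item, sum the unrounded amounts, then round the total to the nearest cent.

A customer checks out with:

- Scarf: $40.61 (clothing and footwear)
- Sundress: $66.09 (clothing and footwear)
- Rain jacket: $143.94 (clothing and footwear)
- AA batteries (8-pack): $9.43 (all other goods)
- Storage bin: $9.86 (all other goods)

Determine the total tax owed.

$0.96

Scarf $40.61: clothing and footwear → 0% → $0.00
Sundress $66.09: clothing and footwear → 0% → $0.00
Rain jacket $143.94: clothing and footwear → 0% → $0.00
AA batteries (8-pack) $9.43: all other goods → 5% → $0.4715
Storage bin $9.86: all other goods → 5% → $0.493
Unrounded tax sum = $0.9645 → $0.96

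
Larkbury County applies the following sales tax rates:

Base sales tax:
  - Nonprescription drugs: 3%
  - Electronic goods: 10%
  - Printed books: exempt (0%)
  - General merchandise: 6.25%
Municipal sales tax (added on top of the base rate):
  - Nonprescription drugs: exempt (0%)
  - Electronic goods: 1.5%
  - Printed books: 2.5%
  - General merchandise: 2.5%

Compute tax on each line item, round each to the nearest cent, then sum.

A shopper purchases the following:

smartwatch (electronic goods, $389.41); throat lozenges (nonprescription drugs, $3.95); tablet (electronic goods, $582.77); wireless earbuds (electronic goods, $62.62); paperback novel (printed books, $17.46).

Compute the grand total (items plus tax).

$1175.77

Smartwatch $389.41: electronic goods → 10% + 1.5% municipal = 11.5% → $44.78
Throat lozenges $3.95: nonprescription drugs → 3% + 0% municipal = 3% → $0.12
Tablet $582.77: electronic goods → 10% + 1.5% municipal = 11.5% → $67.02
Wireless earbuds $62.62: electronic goods → 10% + 1.5% municipal = 11.5% → $7.20
Paperback novel $17.46: printed books → 0% + 2.5% municipal = 2.5% → $0.44
Subtotal = $1056.21; tax = $119.56; total due = $1175.77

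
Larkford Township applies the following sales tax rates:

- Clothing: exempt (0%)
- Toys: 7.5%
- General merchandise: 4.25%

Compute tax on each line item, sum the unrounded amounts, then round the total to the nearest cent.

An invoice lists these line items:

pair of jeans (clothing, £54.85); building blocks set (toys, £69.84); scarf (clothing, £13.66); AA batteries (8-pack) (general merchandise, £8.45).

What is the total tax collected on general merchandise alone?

£0.36

AA batteries (8-pack) £8.45: general merchandise → 4.25% → £0.359125
Tax on general merchandise: unrounded sum = £0.359125 → £0.36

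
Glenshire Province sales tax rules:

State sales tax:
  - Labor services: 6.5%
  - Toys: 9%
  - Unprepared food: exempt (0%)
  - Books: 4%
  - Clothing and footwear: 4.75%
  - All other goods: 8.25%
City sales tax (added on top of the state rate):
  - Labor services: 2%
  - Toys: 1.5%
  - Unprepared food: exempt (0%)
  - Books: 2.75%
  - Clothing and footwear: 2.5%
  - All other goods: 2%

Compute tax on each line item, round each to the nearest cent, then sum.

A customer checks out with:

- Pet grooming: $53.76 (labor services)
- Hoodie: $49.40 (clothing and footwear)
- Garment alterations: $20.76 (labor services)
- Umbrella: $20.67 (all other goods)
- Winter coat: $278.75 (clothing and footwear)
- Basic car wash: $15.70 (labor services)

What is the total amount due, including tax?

$472.61

Pet grooming $53.76: labor services → 6.5% + 2% city = 8.5% → $4.57
Hoodie $49.40: clothing and footwear → 4.75% + 2.5% city = 7.25% → $3.58
Garment alterations $20.76: labor services → 6.5% + 2% city = 8.5% → $1.76
Umbrella $20.67: all other goods → 8.25% + 2% city = 10.25% → $2.12
Winter coat $278.75: clothing and footwear → 4.75% + 2.5% city = 7.25% → $20.21
Basic car wash $15.70: labor services → 6.5% + 2% city = 8.5% → $1.33
Subtotal = $439.04; tax = $33.57; total due = $472.61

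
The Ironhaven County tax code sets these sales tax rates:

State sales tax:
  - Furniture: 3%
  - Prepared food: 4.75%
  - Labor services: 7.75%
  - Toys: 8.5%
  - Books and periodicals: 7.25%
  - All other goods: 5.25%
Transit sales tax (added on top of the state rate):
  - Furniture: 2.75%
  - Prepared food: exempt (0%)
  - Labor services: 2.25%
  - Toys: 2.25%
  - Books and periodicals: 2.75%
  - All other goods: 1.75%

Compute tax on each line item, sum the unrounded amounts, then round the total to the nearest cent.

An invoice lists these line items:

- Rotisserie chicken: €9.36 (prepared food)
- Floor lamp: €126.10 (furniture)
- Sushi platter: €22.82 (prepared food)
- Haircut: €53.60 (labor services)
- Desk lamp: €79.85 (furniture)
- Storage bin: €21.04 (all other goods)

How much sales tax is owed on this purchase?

€20.20

Rotisserie chicken €9.36: prepared food → 4.75% + 0% transit = 4.75% → €0.4446
Floor lamp €126.10: furniture → 3% + 2.75% transit = 5.75% → €7.25075
Sushi platter €22.82: prepared food → 4.75% + 0% transit = 4.75% → €1.08395
Haircut €53.60: labor services → 7.75% + 2.25% transit = 10% → €5.36
Desk lamp €79.85: furniture → 3% + 2.75% transit = 5.75% → €4.591375
Storage bin €21.04: all other goods → 5.25% + 1.75% transit = 7% → €1.4728
Unrounded tax sum = €20.203475 → €20.20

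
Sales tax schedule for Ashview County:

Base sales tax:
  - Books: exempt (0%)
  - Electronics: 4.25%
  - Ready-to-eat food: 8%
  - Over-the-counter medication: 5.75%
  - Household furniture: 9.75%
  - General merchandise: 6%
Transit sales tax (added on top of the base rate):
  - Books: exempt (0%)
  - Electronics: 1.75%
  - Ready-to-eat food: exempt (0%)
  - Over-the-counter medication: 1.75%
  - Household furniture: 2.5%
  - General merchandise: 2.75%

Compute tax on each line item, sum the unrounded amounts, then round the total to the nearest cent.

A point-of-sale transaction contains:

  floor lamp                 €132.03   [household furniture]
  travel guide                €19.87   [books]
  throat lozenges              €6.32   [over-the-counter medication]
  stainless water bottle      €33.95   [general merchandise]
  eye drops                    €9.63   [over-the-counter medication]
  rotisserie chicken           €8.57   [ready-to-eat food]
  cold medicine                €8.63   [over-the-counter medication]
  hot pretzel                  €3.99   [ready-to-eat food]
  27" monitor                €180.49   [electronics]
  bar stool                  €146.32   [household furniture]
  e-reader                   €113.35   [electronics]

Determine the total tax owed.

Floor lamp €132.03: household furniture → 9.75% + 2.5% transit = 12.25% → €16.173675
Travel guide €19.87: books → 0% + 0% transit = 0% → €0.00
Throat lozenges €6.32: over-the-counter medication → 5.75% + 1.75% transit = 7.5% → €0.474
Stainless water bottle €33.95: general merchandise → 6% + 2.75% transit = 8.75% → €2.970625
Eye drops €9.63: over-the-counter medication → 5.75% + 1.75% transit = 7.5% → €0.72225
Rotisserie chicken €8.57: ready-to-eat food → 8% + 0% transit = 8% → €0.6856
Cold medicine €8.63: over-the-counter medication → 5.75% + 1.75% transit = 7.5% → €0.64725
Hot pretzel €3.99: ready-to-eat food → 8% + 0% transit = 8% → €0.3192
27" monitor €180.49: electronics → 4.25% + 1.75% transit = 6% → €10.8294
Bar stool €146.32: household furniture → 9.75% + 2.5% transit = 12.25% → €17.9242
E-reader €113.35: electronics → 4.25% + 1.75% transit = 6% → €6.801
Unrounded tax sum = €57.5472 → €57.55

€57.55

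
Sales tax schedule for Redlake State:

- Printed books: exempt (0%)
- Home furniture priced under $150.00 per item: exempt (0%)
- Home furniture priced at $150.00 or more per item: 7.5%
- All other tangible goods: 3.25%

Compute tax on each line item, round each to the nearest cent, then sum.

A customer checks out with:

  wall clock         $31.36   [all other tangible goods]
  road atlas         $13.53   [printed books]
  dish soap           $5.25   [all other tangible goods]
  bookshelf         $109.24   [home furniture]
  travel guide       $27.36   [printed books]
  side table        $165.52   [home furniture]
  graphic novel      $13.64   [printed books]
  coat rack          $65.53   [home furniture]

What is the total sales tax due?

Wall clock $31.36: all other tangible goods → 3.25% → $1.02
Road atlas $13.53: printed books → 0% → $0.00
Dish soap $5.25: all other tangible goods → 3.25% → $0.17
Bookshelf $109.24: home furniture, under $150.00 → 0% → $0.00
Travel guide $27.36: printed books → 0% → $0.00
Side table $165.52: home furniture, $150.00 or more → 7.5% → $12.41
Graphic novel $13.64: printed books → 0% → $0.00
Coat rack $65.53: home furniture, under $150.00 → 0% → $0.00
Total tax = $1.02 + $0.17 + $12.41 = $13.60

$13.60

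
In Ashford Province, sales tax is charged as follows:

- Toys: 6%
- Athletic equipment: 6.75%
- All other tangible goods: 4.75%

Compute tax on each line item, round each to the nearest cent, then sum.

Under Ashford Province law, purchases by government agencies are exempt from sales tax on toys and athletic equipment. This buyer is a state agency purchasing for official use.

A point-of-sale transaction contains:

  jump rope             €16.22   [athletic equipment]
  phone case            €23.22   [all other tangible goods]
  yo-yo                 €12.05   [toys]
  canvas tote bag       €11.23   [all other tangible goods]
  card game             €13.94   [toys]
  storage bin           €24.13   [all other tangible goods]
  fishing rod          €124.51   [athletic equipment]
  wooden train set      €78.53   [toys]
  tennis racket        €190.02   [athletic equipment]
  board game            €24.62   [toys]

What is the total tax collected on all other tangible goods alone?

€2.78

Phone case €23.22: all other tangible goods → 4.75% → €1.10
Canvas tote bag €11.23: all other tangible goods → 4.75% → €0.53
Storage bin €24.13: all other tangible goods → 4.75% → €1.15
Tax on all other tangible goods = €1.10 + €0.53 + €1.15 = €2.78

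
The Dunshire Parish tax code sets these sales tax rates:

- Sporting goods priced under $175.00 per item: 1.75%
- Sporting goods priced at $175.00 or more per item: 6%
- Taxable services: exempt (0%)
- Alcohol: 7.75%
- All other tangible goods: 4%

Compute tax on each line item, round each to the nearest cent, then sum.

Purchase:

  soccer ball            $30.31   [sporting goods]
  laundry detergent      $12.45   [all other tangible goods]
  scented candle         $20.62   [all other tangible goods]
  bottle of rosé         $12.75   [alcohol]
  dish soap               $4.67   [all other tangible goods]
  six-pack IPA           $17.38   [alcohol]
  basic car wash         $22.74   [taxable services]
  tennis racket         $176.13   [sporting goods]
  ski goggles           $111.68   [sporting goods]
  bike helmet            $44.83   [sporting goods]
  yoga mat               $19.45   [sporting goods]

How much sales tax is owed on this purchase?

$18.02

Soccer ball $30.31: sporting goods, under $175.00 → 1.75% → $0.53
Laundry detergent $12.45: all other tangible goods → 4% → $0.50
Scented candle $20.62: all other tangible goods → 4% → $0.82
Bottle of rosé $12.75: alcohol → 7.75% → $0.99
Dish soap $4.67: all other tangible goods → 4% → $0.19
Six-pack IPA $17.38: alcohol → 7.75% → $1.35
Basic car wash $22.74: taxable services → 0% → $0.00
Tennis racket $176.13: sporting goods, $175.00 or more → 6% → $10.57
Ski goggles $111.68: sporting goods, under $175.00 → 1.75% → $1.95
Bike helmet $44.83: sporting goods, under $175.00 → 1.75% → $0.78
Yoga mat $19.45: sporting goods, under $175.00 → 1.75% → $0.34
Total tax = $0.53 + $0.50 + $0.82 + $0.99 + $0.19 + $1.35 + $10.57 + $1.95 + $0.78 + $0.34 = $18.02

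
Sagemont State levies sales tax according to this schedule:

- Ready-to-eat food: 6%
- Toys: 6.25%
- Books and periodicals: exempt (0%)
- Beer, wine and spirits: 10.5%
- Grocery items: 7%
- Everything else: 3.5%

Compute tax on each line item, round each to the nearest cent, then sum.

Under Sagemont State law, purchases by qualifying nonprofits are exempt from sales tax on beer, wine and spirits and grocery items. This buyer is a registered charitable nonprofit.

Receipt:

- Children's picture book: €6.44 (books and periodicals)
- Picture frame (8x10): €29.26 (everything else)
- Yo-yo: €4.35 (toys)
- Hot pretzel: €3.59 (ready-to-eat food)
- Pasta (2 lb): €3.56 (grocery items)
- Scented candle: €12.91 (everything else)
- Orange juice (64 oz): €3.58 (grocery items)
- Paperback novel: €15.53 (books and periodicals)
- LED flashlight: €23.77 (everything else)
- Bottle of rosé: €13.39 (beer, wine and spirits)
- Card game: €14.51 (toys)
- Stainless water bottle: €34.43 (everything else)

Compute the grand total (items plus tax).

€170.23

Children's picture book €6.44: books and periodicals → 0% → €0.00
Picture frame (8x10) €29.26: everything else → 3.5% → €1.02
Yo-yo €4.35: toys → 6.25% → €0.27
Hot pretzel €3.59: ready-to-eat food → 6% → €0.22
Pasta (2 lb) €3.56: grocery items, buyer-exempt → 0% → €0.00
Scented candle €12.91: everything else → 3.5% → €0.45
Orange juice (64 oz) €3.58: grocery items, buyer-exempt → 0% → €0.00
Paperback novel €15.53: books and periodicals → 0% → €0.00
LED flashlight €23.77: everything else → 3.5% → €0.83
Bottle of rosé €13.39: beer, wine and spirits, buyer-exempt → 0% → €0.00
Card game €14.51: toys → 6.25% → €0.91
Stainless water bottle €34.43: everything else → 3.5% → €1.21
Subtotal = €165.32; tax = €4.91; total due = €170.23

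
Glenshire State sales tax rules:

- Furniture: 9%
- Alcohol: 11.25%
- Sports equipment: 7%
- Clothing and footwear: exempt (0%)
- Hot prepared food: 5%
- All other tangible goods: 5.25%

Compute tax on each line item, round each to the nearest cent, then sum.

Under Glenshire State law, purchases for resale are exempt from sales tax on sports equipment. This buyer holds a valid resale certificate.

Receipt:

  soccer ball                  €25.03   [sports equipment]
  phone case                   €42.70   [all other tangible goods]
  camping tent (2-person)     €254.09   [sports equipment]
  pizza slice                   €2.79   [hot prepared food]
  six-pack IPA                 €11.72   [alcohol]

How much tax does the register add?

Soccer ball €25.03: sports equipment, buyer-exempt → 0% → €0.00
Phone case €42.70: all other tangible goods → 5.25% → €2.24
Camping tent (2-person) €254.09: sports equipment, buyer-exempt → 0% → €0.00
Pizza slice €2.79: hot prepared food → 5% → €0.14
Six-pack IPA €11.72: alcohol → 11.25% → €1.32
Total tax = €2.24 + €0.14 + €1.32 = €3.70

€3.70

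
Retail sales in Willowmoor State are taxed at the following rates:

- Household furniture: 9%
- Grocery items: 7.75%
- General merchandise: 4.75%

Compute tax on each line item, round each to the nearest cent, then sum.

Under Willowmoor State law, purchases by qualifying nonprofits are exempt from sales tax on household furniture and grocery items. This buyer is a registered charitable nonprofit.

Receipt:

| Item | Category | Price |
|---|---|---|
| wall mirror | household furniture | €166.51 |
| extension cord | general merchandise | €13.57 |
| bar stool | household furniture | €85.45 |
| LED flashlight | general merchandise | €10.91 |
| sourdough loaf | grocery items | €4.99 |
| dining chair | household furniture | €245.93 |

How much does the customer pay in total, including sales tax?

Wall mirror €166.51: household furniture, buyer-exempt → 0% → €0.00
Extension cord €13.57: general merchandise → 4.75% → €0.64
Bar stool €85.45: household furniture, buyer-exempt → 0% → €0.00
LED flashlight €10.91: general merchandise → 4.75% → €0.52
Sourdough loaf €4.99: grocery items, buyer-exempt → 0% → €0.00
Dining chair €245.93: household furniture, buyer-exempt → 0% → €0.00
Subtotal = €527.36; tax = €1.16; total due = €528.52

€528.52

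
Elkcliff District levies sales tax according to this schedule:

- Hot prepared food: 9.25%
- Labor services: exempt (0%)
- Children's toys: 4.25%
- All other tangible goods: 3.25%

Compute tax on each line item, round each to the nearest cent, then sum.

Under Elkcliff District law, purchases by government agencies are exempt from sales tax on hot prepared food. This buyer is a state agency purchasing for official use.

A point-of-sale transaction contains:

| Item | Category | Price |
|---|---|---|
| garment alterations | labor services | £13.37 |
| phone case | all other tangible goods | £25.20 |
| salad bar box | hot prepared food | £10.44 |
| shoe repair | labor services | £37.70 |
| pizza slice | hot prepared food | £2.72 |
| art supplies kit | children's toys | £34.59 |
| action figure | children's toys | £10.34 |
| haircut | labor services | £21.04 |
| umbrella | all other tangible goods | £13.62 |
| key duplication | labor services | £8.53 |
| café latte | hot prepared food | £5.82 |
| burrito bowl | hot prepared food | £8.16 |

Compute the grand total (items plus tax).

£194.70

Garment alterations £13.37: labor services → 0% → £0.00
Phone case £25.20: all other tangible goods → 3.25% → £0.82
Salad bar box £10.44: hot prepared food, buyer-exempt → 0% → £0.00
Shoe repair £37.70: labor services → 0% → £0.00
Pizza slice £2.72: hot prepared food, buyer-exempt → 0% → £0.00
Art supplies kit £34.59: children's toys → 4.25% → £1.47
Action figure £10.34: children's toys → 4.25% → £0.44
Haircut £21.04: labor services → 0% → £0.00
Umbrella £13.62: all other tangible goods → 3.25% → £0.44
Key duplication £8.53: labor services → 0% → £0.00
Café latte £5.82: hot prepared food, buyer-exempt → 0% → £0.00
Burrito bowl £8.16: hot prepared food, buyer-exempt → 0% → £0.00
Subtotal = £191.53; tax = £3.17; total due = £194.70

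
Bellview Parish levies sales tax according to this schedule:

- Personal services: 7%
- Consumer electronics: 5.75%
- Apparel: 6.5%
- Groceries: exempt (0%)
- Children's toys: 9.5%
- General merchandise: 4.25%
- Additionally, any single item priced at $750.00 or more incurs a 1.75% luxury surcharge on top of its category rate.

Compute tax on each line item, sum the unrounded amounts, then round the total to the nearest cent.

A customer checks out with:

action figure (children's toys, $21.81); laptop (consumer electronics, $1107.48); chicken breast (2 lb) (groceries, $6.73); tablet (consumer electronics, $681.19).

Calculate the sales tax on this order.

$124.30

Action figure $21.81: children's toys → 9.5% → $2.07195
Laptop $1107.48: consumer electronics → 5.75% + 1.75% surcharge = 7.5% → $83.061
Chicken breast (2 lb) $6.73: groceries → 0% → $0.00
Tablet $681.19: consumer electronics → 5.75% → $39.168425
Unrounded tax sum = $124.301375 → $124.30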